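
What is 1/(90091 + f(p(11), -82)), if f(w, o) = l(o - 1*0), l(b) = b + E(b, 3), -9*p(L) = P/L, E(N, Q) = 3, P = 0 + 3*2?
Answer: 1/90012 ≈ 1.1110e-5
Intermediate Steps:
P = 6 (P = 0 + 6 = 6)
p(L) = -2/(3*L)
l(b) = 3 + b (l(b) = b + 3 = 3 + b)
f(w, o) = 3 + o (f(w, o) = 3 + (o - 1*0) = 3 + (o + 0) = 3 + o)
1/(90091 + f(p(11), -82)) = 1/(90091 + (3 - 82)) = 1/(90091 - 79) = 1/90012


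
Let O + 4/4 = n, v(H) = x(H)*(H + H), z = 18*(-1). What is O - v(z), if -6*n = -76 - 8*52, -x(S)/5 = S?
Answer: 3321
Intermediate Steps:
x(S) = -5*S
n = 82 (n = -(-76 - 8*52)/6 = -(-76 - 416)/6 = -⅙*(-492) = 82)
z = -18
v(H) = -10*H² (v(H) = (-5*H)*(H + H) = (-5*H)*(2*H) = -10*H²)
O = 81 (O = -1 + 82 = 81)
O - v(z) = 81 - (-10)*(-18)² = 81 - (-10)*324 = 81 - 1*(-3240) = 81 + 3240 = 3321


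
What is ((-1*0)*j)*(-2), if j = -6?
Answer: 0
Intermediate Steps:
((-1*0)*j)*(-2) = (-1*0*(-6))*(-2) = (0*(-6))*(-2) = 0*(-2) = 0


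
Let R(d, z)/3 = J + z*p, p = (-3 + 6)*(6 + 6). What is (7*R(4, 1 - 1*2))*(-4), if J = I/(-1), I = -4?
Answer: 2688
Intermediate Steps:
p = 36 (p = 3*12 = 36)
J = 4 (J = -4/(-1) = -4*(-1) = 4)
R(d, z) = 12 + 108*z (R(d, z) = 3*(4 + z*36) = 3*(4 + 36*z) = 12 + 108*z)
(7*R(4, 1 - 1*2))*(-4) = (7*(12 + 108*(1 - 1*2)))*(-4) = (7*(12 + 108*(1 - 2)))*(-4) = (7*(12 + 108*(-1)))*(-4) = (7*(12 - 108))*(-4) = (7*(-96))*(-4) = -672*(-4) = 2688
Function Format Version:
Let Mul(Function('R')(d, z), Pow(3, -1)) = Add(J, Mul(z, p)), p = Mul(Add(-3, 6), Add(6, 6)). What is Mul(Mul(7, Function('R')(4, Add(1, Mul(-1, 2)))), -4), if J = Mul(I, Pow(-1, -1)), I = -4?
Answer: 2688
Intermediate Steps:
p = 36 (p = Mul(3, 12) = 36)
J = 4 (J = Mul(-4, Pow(-1, -1)) = Mul(-4, -1) = 4)
Function('R')(d, z) = Add(12, Mul(108, z)) (Function('R')(d, z) = Mul(3, Add(4, Mul(z, 36))) = Mul(3, Add(4, Mul(36, z))) = Add(12, Mul(108, z)))
Mul(Mul(7, Function('R')(4, Add(1, Mul(-1, 2)))), -4) = Mul(Mul(7, Add(12, Mul(108, Add(1, Mul(-1, 2))))), -4) = Mul(Mul(7, Add(12, Mul(108, Add(1, -2)))), -4) = Mul(Mul(7, Add(12, Mul(108, -1))), -4) = Mul(Mul(7, Add(12, -108)), -4) = Mul(Mul(7, -96), -4) = Mul(-672, -4) = 2688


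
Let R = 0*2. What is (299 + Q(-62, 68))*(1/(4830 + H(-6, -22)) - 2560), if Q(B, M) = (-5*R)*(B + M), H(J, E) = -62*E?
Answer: -4741135061/6194 ≈ -7.6544e+5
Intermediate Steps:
R = 0
Q(B, M) = 0 (Q(B, M) = (-5*0)*(B + M) = 0*(B + M) = 0)
(299 + Q(-62, 68))*(1/(4830 + H(-6, -22)) - 2560) = (299 + 0)*(1/(4830 - 62*(-22)) - 2560) = 299*(1/(4830 + 1364) - 2560) = 299*(1/6194 - 2560) = 299*(-15856639/6194) = -4741135061/6194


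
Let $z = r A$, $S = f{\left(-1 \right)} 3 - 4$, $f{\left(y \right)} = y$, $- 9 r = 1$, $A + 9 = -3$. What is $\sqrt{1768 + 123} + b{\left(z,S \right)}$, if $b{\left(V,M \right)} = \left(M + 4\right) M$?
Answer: $21 + \sqrt{1891} \approx 64.486$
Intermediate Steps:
$A = -12$ ($A = -9 - 3 = -12$)
$r = - \frac{1}{9}$ ($r = \left(- \frac{1}{9}\right) 1 = - \frac{1}{9} \approx -0.11111$)
$S = -7$ ($S = \left(-1\right) 3 - 4 = -3 - 4 = -7$)
$z = \frac{4}{3}$ ($z = \left(- \frac{1}{9}\right) \left(-12\right) = \frac{4}{3} \approx 1.3333$)
$b{\left(V,M \right)} = M \left(4 + M\right)$ ($b{\left(V,M \right)} = \left(4 + M\right) M = M \left(4 + M\right)$)
$\sqrt{1768 + 123} + b{\left(z,S \right)} = \sqrt{1768 + 123} - 7 \left(4 - 7\right) = \sqrt{1891} - -21 = \sqrt{1891} + 21 = 21 + \sqrt{1891}$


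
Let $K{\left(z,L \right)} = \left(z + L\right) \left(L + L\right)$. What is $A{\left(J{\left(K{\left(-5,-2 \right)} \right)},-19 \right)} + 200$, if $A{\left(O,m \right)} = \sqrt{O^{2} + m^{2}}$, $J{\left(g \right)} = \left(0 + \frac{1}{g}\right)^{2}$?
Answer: $200 + \frac{\sqrt{221890817}}{784} \approx 219.0$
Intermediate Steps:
$K{\left(z,L \right)} = 2 L \left(L + z\right)$ ($K{\left(z,L \right)} = \left(L + z\right) 2 L = 2 L \left(L + z\right)$)
$J{\left(g \right)} = \frac{1}{g^{2}}$ ($J{\left(g \right)} = \left(\frac{1}{g}\right)^{2} = \frac{1}{g^{2}}$)
$A{\left(J{\left(K{\left(-5,-2 \right)} \right)},-19 \right)} + 200 = \sqrt{\left(\frac{1}{16 \left(-2 - 5\right)^{2}}\right)^{2} + \left(-19\right)^{2}} + 200 = \sqrt{\left(\frac{1}{784}\right)^{2} + 361} + 200 = \sqrt{\frac{1}{614656} + 361} + 200 = \sqrt{\frac{221890817}{614656}} + 200 = \frac{\sqrt{221890817}}{784} + 200 = 200 + \frac{\sqrt{221890817}}{784}$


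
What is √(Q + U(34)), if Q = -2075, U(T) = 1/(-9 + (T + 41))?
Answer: I*√9038634/66 ≈ 45.552*I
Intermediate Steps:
U(T) = 1/(32 + T) (U(T) = 1/(-9 + (41 + T)) = 1/(32 + T))
√(Q + U(34)) = √(-2075 + 1/(32 + 34)) = √(-2075 + 1/66) = √(-136949/66) = I*√9038634/66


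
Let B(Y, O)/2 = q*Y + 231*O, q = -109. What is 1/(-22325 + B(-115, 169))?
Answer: 1/80823 ≈ 1.2373e-5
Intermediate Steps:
B(Y, O) = -218*Y + 462*O (B(Y, O) = 2*(-109*Y + 231*O) = -218*Y + 462*O)
1/(-22325 + B(-115, 169)) = 1/(-22325 + (-218*(-115) + 462*169)) = 1/(-22325 + (25070 + 78078)) = 1/(-22325 + 103148) = 1/80823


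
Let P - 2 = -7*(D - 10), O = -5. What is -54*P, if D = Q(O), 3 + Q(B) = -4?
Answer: -6534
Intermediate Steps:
Q(B) = -7 (Q(B) = -3 - 4 = -7)
D = -7
P = 121 (P = 2 - 7*(-7 - 10) = 2 - 7*(-17) = 2 + 119 = 121)
-54*P = -54*121 = -6534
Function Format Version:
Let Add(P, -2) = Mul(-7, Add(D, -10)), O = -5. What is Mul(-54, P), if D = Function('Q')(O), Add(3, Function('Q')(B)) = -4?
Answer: -6534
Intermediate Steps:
Function('Q')(B) = -7 (Function('Q')(B) = Add(-3, -4) = -7)
D = -7
P = 121 (P = Add(2, Mul(-7, Add(-7, -10))) = Add(2, Mul(-7, -17)) = Add(2, 119) = 121)
Mul(-54, P) = Mul(-54, 121) = -6534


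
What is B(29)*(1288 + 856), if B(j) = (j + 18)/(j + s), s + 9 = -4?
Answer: 6298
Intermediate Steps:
s = -13 (s = -9 - 4 = -13)
B(j) = (18 + j)/(-13 + j) (B(j) = (j + 18)/(j - 13) = (18 + j)/(-13 + j))
B(29)*(1288 + 856) = ((18 + 29)/(-13 + 29))*(1288 + 856) = (47/16)*2144 = 6298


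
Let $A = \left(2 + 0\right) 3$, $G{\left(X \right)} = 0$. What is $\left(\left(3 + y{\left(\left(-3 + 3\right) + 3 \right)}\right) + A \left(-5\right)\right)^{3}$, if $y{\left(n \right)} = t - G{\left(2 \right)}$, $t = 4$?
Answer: $-12167$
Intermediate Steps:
$y{\left(n \right)} = 4$ ($y{\left(n \right)} = 4 - 0 = 4 + 0 = 4$)
$A = 6$ ($A = 2 \cdot 3 = 6$)
$\left(\left(3 + y{\left(\left(-3 + 3\right) + 3 \right)}\right) + A \left(-5\right)\right)^{3} = \left(\left(3 + 4\right) + 6 \left(-5\right)\right)^{3} = \left(7 - 30\right)^{3} = \left(-23\right)^{3} = -12167$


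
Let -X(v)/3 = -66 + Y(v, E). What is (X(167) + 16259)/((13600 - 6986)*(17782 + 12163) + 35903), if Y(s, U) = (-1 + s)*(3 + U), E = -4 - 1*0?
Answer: 16955/198092133 ≈ 8.5591e-5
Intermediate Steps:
E = -4 (E = -4 + 0 = -4)
X(v) = 195 + 3*v (X(v) = -3*(-66 + (-3 - 1*(-4) + 3*v - 4*v)) = -3*(-66 + (-3 + 4 + 3*v - 4*v)) = -3*(-66 + (1 - v)) = -3*(-65 - v) = 195 + 3*v)
(X(167) + 16259)/((13600 - 6986)*(17782 + 12163) + 35903) = ((195 + 3*167) + 16259)/((13600 - 6986)*(17782 + 12163) + 35903) = ((195 + 501) + 16259)/(6614*29945 + 35903) = (696 + 16259)/(198056230 + 35903) = 16955/198092133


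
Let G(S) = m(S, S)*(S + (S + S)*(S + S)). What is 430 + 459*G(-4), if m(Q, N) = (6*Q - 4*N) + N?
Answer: -330050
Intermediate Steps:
m(Q, N) = -3*N + 6*Q (m(Q, N) = (-4*N + 6*Q) + N = -3*N + 6*Q)
G(S) = 3*S*(S + 4*S**2) (G(S) = (-3*S + 6*S)*(S + (S + S)*(S + S)) = (3*S)*(S + (2*S)*(2*S)) = (3*S)*(S + 4*S**2) = 3*S*(S + 4*S**2))
430 + 459*G(-4) = 430 + 459*((-4)**2*(3 + 12*(-4))) = 430 + 459*(16*(3 - 48)) = 430 + 459*(16*(-45)) = 430 + 459*(-720) = 430 - 330480 = -330050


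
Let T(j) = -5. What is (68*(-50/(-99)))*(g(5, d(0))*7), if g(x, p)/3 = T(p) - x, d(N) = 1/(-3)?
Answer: -238000/33 ≈ -7212.1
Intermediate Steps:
d(N) = -⅓
g(x, p) = -15 - 3*x (g(x, p) = 3*(-5 - x) = -15 - 3*x)
(68*(-50/(-99)))*(g(5, d(0))*7) = (68*(-50/(-99)))*((-15 - 3*5)*7) = (68*(-50*(-1/99)))*((-15 - 15)*7) = (68*(50/99))*(-30*7) = (3400/99)*(-210) = -238000/33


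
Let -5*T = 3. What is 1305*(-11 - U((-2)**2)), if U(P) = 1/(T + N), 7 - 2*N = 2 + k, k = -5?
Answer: -322335/22 ≈ -14652.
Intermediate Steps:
T = -3/5 (T = -1/5*3 = -3/5 ≈ -0.60000)
N = 5 (N = 7/2 - (2 - 5)/2 = 7/2 - 1/2*(-3) = 7/2 + 3/2 = 5)
U(P) = 5/22 (U(P) = 1/(-3/5 + 5) = 1/(22/5) = 5/22)
1305*(-11 - U((-2)**2)) = 1305*(-11 - 1*5/22) = 1305*(-11 - 5/22) = 1305*(-247/22) = -322335/22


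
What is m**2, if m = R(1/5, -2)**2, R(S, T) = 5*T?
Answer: 10000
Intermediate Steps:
m = 100 (m = (5*(-2))**2 = (-10)**2 = 100)
m**2 = 100**2 = 10000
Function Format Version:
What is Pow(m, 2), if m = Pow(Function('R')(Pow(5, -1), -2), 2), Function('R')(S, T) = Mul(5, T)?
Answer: 10000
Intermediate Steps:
m = 100 (m = Pow(Mul(5, -2), 2) = Pow(-10, 2) = 100)
Pow(m, 2) = Pow(100, 2) = 10000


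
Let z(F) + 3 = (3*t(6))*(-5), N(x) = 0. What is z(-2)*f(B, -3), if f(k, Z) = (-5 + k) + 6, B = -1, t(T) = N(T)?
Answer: 0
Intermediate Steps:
t(T) = 0
z(F) = -3 (z(F) = -3 + (3*0)*(-5) = -3 + 0*(-5) = -3 + 0 = -3)
f(k, Z) = 1 + k
z(-2)*f(B, -3) = -3*(1 - 1) = -3*0 = 0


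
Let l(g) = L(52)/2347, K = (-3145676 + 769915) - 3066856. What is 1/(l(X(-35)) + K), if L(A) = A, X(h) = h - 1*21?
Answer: -2347/12773822047 ≈ -1.8374e-7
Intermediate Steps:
X(h) = -21 + h (X(h) = h - 21 = -21 + h)
K = -5442617 (K = -2375761 - 3066856 = -5442617)
l(g) = 52/2347
1/(l(X(-35)) + K) = 1/(52/2347 - 5442617) = 1/(-12773822047/2347) = -2347/12773822047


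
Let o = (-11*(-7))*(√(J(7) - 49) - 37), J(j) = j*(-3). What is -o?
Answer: 2849 - 77*I*√70 ≈ 2849.0 - 644.23*I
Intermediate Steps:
J(j) = -3*j
o = -2849 + 77*I*√70 (o = (-11*(-7))*(√(-3*7 - 49) - 37) = 77*(√(-21 - 49) - 37) = 77*(√(-70) - 37) = 77*(I*√70 - 37) = 77*(-37 + I*√70) = -2849 + 77*I*√70 ≈ -2849.0 + 644.23*I)
-o = -(-2849 + 77*I*√70) = 2849 - 77*I*√70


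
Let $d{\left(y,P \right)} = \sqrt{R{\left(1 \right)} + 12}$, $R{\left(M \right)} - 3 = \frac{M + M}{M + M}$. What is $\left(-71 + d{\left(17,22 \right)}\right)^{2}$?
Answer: $4489$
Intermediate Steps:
$R{\left(M \right)} = 4$ ($R{\left(M \right)} = 3 + \frac{M + M}{M + M} = 3 + \frac{2 M}{2 M} = 3 + 2 M \frac{1}{2 M} = 3 + 1 = 4$)
$d{\left(y,P \right)} = 4$ ($d{\left(y,P \right)} = \sqrt{4 + 12} = \sqrt{16} = 4$)
$\left(-71 + d{\left(17,22 \right)}\right)^{2} = \left(-71 + 4\right)^{2} = \left(-67\right)^{2} = 4489$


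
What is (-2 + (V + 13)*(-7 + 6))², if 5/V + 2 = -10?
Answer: 30625/144 ≈ 212.67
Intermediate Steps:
V = -5/12 (V = 5/(-2 - 10) = 5/(-12) = 5*(-1/12) = -5/12 ≈ -0.41667)
(-2 + (V + 13)*(-7 + 6))² = (-2 + (-5/12 + 13)*(-7 + 6))² = (-2 + (151/12)*(-1))² = (-2 - 151/12)² = (-175/12)² = 30625/144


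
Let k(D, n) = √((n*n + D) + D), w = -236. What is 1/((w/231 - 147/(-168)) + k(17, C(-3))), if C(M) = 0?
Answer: 500808/116040095 + 3415104*√34/116040095 ≈ 0.17592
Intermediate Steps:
k(D, n) = √(n² + 2*D) (k(D, n) = √((n² + D) + D) = √((D + n²) + D) = √(n² + 2*D))
1/((w/231 - 147/(-168)) + k(17, C(-3))) = 1/((-236/231 - 147/(-168)) + √(0² + 2*17)) = 1/((-236*1/231 - 147*(-1/168)) + √(0 + 34)) = 1/((-236/231 + 7/8) + √34) = 1/(-271/1848 + √34)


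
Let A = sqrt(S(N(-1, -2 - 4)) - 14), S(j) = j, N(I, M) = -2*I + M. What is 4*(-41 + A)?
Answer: -164 + 12*I*sqrt(2) ≈ -164.0 + 16.971*I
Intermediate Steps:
N(I, M) = M - 2*I
A = 3*I*sqrt(2) (A = sqrt(((-2 - 4) - 2*(-1)) - 14) = sqrt((-6 + 2) - 14) = sqrt(-4 - 14) = sqrt(-18) = 3*I*sqrt(2) ≈ 4.2426*I)
4*(-41 + A) = 4*(-41 + 3*I*sqrt(2)) = -164 + 12*I*sqrt(2)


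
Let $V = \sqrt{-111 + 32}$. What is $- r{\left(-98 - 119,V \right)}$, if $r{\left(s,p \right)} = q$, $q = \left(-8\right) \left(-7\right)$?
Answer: $-56$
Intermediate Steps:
$q = 56$
$V = i \sqrt{79}$ ($V = \sqrt{-79} = i \sqrt{79} \approx 8.8882 i$)
$r{\left(s,p \right)} = 56$
$- r{\left(-98 - 119,V \right)} = \left(-1\right) 56 = -56$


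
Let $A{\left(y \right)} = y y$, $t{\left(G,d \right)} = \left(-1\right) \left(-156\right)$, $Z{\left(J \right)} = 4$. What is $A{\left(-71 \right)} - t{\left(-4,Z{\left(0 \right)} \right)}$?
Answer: $4885$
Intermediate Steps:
$t{\left(G,d \right)} = 156$
$A{\left(y \right)} = y^{2}$
$A{\left(-71 \right)} - t{\left(-4,Z{\left(0 \right)} \right)} = \left(-71\right)^{2} - 156 = 5041 - 156 = 4885$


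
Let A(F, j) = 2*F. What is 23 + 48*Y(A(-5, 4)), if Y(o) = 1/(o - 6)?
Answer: 20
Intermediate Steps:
Y(o) = 1/(-6 + o)
23 + 48*Y(A(-5, 4)) = 23 + 48/(-6 + 2*(-5)) = 23 + 48/(-6 - 10) = 23 + 48/(-16) = 23 + 48*(-1/16) = 23 - 3 = 20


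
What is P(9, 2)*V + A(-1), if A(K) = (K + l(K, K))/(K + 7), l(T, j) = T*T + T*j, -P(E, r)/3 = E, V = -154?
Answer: 24949/6 ≈ 4158.2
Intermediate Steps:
P(E, r) = -3*E
l(T, j) = T² + T*j
A(K) = (K + 2*K²)/(7 + K) (A(K) = (K + K*(K + K))/(K + 7) = (K + K*(2*K))/(7 + K) = (K + 2*K²)/(7 + K))
P(9, 2)*V + A(-1) = -3*9*(-154) - (1 + 2*(-1))/(7 - 1) = -27*(-154) - 1*(1 - 2)/6 = 4158 - 1*⅙*(-1) = 4158 + ⅙ = 24949/6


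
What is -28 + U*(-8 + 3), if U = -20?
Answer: 72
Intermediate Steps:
-28 + U*(-8 + 3) = -28 - 20*(-8 + 3) = -28 - 20*(-5) = -28 + 100 = 72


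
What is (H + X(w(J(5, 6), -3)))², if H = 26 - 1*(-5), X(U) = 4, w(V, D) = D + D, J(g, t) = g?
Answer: 1225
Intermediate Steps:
w(V, D) = 2*D
H = 31 (H = 26 + 5 = 31)
(H + X(w(J(5, 6), -3)))² = (31 + 4)² = 35² = 1225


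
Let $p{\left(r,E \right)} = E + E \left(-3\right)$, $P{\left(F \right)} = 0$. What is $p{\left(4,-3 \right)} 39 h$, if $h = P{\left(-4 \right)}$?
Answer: $0$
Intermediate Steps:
$p{\left(r,E \right)} = - 2 E$ ($p{\left(r,E \right)} = E - 3 E = - 2 E$)
$h = 0$
$p{\left(4,-3 \right)} 39 h = \left(-2\right) \left(-3\right) 39 \cdot 0 = 6 \cdot 39 \cdot 0 = 234 \cdot 0 = 0$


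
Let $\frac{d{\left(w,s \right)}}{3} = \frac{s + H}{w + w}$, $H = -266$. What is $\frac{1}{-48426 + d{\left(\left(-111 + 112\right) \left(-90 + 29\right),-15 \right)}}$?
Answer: $- \frac{122}{5907129} \approx -2.0653 \cdot 10^{-5}$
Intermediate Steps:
$d{\left(w,s \right)} = \frac{3 \left(-266 + s\right)}{2 w}$ ($d{\left(w,s \right)} = 3 \frac{s - 266}{w + w} = 3 \frac{-266 + s}{2 w} = \frac{3 \left(-266 + s\right)}{2 w}$)
$\frac{1}{-48426 + d{\left(\left(-111 + 112\right) \left(-90 + 29\right),-15 \right)}} = \frac{1}{-48426 + \frac{3 \left(-266 - 15\right)}{2 \left(-111 + 112\right) \left(-90 + 29\right)}} = \frac{1}{-48426 + \frac{3}{2} \frac{1}{1 \left(-61\right)} \left(-281\right)} = \frac{1}{-48426 + \frac{3}{2} \frac{1}{-61} \left(-281\right)} = \frac{1}{-48426 + \frac{3}{2} \left(- \frac{1}{61}\right) \left(-281\right)} = \frac{1}{-48426 + \frac{843}{122}} = \frac{1}{- \frac{5907129}{122}} = - \frac{122}{5907129}$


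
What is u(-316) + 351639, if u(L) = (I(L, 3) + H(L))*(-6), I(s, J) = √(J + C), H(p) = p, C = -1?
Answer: 353535 - 6*√2 ≈ 3.5353e+5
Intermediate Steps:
I(s, J) = √(-1 + J) (I(s, J) = √(J - 1) = √(-1 + J))
u(L) = -6*L - 6*√2 (u(L) = (√(-1 + 3) + L)*(-6) = (√2 + L)*(-6) = (L + √2)*(-6) = -6*L - 6*√2)
u(-316) + 351639 = (-6*(-316) - 6*√2) + 351639 = (1896 - 6*√2) + 351639 = 353535 - 6*√2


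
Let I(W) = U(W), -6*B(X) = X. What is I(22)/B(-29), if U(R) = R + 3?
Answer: 150/29 ≈ 5.1724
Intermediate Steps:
B(X) = -X/6
U(R) = 3 + R
I(W) = 3 + W
I(22)/B(-29) = (3 + 22)/((-⅙*(-29))) = 25/(29/6) = 25*(6/29) = 150/29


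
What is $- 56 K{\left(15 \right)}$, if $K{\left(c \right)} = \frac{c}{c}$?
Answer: $-56$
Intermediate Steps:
$K{\left(c \right)} = 1$
$- 56 K{\left(15 \right)} = \left(-56\right) 1 = -56$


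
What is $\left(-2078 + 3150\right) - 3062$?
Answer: $-1990$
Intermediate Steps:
$\left(-2078 + 3150\right) - 3062 = 1072 - 3062 = -1990$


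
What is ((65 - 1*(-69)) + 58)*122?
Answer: 23424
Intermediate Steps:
((65 - 1*(-69)) + 58)*122 = ((65 + 69) + 58)*122 = (134 + 58)*122 = 192*122 = 23424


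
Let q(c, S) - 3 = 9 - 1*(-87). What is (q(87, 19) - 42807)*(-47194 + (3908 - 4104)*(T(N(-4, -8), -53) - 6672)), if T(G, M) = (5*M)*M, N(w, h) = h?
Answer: 63733233816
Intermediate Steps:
T(G, M) = 5*M**2
q(c, S) = 99 (q(c, S) = 3 + (9 - 1*(-87)) = 3 + (9 + 87) = 3 + 96 = 99)
(q(87, 19) - 42807)*(-47194 + (3908 - 4104)*(T(N(-4, -8), -53) - 6672)) = (99 - 42807)*(-47194 + (3908 - 4104)*(5*(-53)**2 - 6672)) = -42708*(-47194 - 196*(5*2809 - 6672)) = -42708*(-47194 - 196*(14045 - 6672)) = -42708*(-47194 - 196*7373) = -42708*(-47194 - 1445108) = -42708*(-1492302) = 63733233816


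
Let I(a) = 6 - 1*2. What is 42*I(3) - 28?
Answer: 140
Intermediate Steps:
I(a) = 4 (I(a) = 6 - 2 = 4)
42*I(3) - 28 = 42*4 - 28 = 168 - 28 = 140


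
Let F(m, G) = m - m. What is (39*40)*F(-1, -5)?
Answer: 0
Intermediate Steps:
F(m, G) = 0
(39*40)*F(-1, -5) = (39*40)*0 = 1560*0 = 0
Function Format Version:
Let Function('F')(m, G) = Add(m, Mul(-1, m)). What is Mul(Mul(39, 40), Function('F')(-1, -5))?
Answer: 0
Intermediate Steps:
Function('F')(m, G) = 0
Mul(Mul(39, 40), Function('F')(-1, -5)) = Mul(Mul(39, 40), 0) = Mul(1560, 0) = 0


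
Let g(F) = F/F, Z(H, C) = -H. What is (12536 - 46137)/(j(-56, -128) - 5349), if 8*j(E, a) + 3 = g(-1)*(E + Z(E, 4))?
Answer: 268808/42795 ≈ 6.2813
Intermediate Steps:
g(F) = 1
j(E, a) = -3/8 (j(E, a) = -3/8 + (1*(E - E))/8 = -3/8 + (1*0)/8 = -3/8 + (⅛)*0 = -3/8 + 0 = -3/8)
(12536 - 46137)/(j(-56, -128) - 5349) = (12536 - 46137)/(-3/8 - 5349) = -33601/(-42795/8) = -33601*(-8/42795) = 268808/42795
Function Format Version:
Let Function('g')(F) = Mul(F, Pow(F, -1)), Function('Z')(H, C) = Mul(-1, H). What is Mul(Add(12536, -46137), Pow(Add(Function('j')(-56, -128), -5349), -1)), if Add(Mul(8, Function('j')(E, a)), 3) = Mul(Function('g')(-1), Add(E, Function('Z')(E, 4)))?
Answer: Rational(268808, 42795) ≈ 6.2813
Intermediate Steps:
Function('g')(F) = 1
Function('j')(E, a) = Rational(-3, 8) (Function('j')(E, a) = Add(Rational(-3, 8), Mul(Rational(1, 8), Mul(1, Add(E, Mul(-1, E))))) = Add(Rational(-3, 8), Mul(Rational(1, 8), Mul(1, 0))) = Add(Rational(-3, 8), Mul(Rational(1, 8), 0)) = Add(Rational(-3, 8), 0) = Rational(-3, 8))
Mul(Add(12536, -46137), Pow(Add(Function('j')(-56, -128), -5349), -1)) = Mul(Add(12536, -46137), Pow(Add(Rational(-3, 8), -5349), -1)) = Mul(-33601, Pow(Rational(-42795, 8), -1)) = Mul(-33601, Rational(-8, 42795)) = Rational(268808, 42795)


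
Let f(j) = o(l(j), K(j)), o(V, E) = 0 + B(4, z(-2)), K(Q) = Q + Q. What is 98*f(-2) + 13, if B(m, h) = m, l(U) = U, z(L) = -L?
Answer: 405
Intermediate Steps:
K(Q) = 2*Q
o(V, E) = 4 (o(V, E) = 0 + 4 = 4)
f(j) = 4
98*f(-2) + 13 = 98*4 + 13 = 392 + 13 = 405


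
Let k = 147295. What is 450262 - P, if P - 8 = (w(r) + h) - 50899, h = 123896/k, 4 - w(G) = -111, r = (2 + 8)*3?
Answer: 73800268314/147295 ≈ 5.0104e+5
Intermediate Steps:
r = 30 (r = 10*3 = 30)
w(G) = 115 (w(G) = 4 - 1*(-111) = 4 + 111 = 115)
h = 123896/147295 ≈ 0.84114
P = -7478927024/147295 (P = 8 + ((115 + 123896/147295) - 50899) = 8 + (17062821/147295 - 50899) = 8 - 7480105384/147295 = -7478927024/147295 ≈ -50775.)
450262 - P = 450262 - 1*(-7478927024/147295) = 450262 + 7478927024/147295 = 73800268314/147295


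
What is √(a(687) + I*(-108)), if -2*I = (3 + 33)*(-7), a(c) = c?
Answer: I*√12921 ≈ 113.67*I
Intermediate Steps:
I = 126 (I = -(3 + 33)*(-7)/2 = -18*(-7) = -½*(-252) = 126)
√(a(687) + I*(-108)) = √(687 + 126*(-108)) = √(687 - 13608) = √(-12921) = I*√12921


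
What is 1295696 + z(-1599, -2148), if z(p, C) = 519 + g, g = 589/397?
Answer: 514597944/397 ≈ 1.2962e+6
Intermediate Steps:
g = 589/397 (g = 589*(1/397) = 589/397 ≈ 1.4836)
z(p, C) = 206632/397 (z(p, C) = 519 + 589/397 = 206632/397)
1295696 + z(-1599, -2148) = 1295696 + 206632/397 = 514597944/397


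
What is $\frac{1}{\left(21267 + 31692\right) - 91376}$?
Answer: $- \frac{1}{38417} \approx -2.603 \cdot 10^{-5}$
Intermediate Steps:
$\frac{1}{\left(21267 + 31692\right) - 91376} = \frac{1}{52959 - 91376} = \frac{1}{-38417} = - \frac{1}{38417}$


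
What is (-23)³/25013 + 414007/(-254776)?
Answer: -13455416683/6372712088 ≈ -2.1114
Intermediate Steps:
(-23)³/25013 + 414007/(-254776) = -12167*1/25013 + 414007*(-1/254776) = -12167/25013 - 414007/254776 = -13455416683/6372712088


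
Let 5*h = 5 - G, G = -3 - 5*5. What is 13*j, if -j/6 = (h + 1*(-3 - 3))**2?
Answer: -702/25 ≈ -28.080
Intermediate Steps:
G = -28 (G = -3 - 25 = -28)
h = 33/5 (h = (5 - 1*(-28))/5 = (5 + 28)/5 = (1/5)*33 = 33/5 ≈ 6.6000)
j = -54/25 (j = -6*(33/5 + 1*(-3 - 3))**2 = -6*(33/5 + 1*(-6))**2 = -6*(33/5 - 6)**2 = -6*(3/5)**2 = -6*9/25 = -54/25 ≈ -2.1600)
13*j = 13*(-54/25) = -702/25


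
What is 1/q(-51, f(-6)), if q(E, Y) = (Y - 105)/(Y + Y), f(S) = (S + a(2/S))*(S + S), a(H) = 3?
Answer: -24/23 ≈ -1.0435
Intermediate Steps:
f(S) = 2*S*(3 + S) (f(S) = (S + 3)*(S + S) = (3 + S)*(2*S) = 2*S*(3 + S))
q(E, Y) = (-105 + Y)/(2*Y) (q(E, Y) = (-105 + Y)/((2*Y)) = (-105 + Y)*(1/(2*Y)) = (-105 + Y)/(2*Y))
1/q(-51, f(-6)) = 1/((-105 + 2*(-6)*(3 - 6))/(2*((2*(-6)*(3 - 6))))) = 1/((-105 + 2*(-6)*(-3))/(2*((2*(-6)*(-3))))) = 1/((1/2)*(-105 + 36)/36) = 1/((1/2)*(1/36)*(-69)) = 1/(-23/24) = -24/23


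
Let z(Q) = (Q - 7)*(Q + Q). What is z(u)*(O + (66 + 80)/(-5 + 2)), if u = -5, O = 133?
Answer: 10120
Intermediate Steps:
z(Q) = 2*Q*(-7 + Q) (z(Q) = (-7 + Q)*(2*Q) = 2*Q*(-7 + Q))
z(u)*(O + (66 + 80)/(-5 + 2)) = (2*(-5)*(-7 - 5))*(133 + (66 + 80)/(-5 + 2)) = (2*(-5)*(-12))*(133 + 146/(-3)) = 120*(133 + 146*(-⅓)) = 120*(133 - 146/3) = 120*(253/3) = 10120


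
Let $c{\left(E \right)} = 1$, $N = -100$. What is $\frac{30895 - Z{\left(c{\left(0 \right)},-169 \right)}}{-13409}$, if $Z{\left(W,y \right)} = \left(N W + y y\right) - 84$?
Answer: $- \frac{2518}{13409} \approx -0.18778$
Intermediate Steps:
$Z{\left(W,y \right)} = -84 + y^{2} - 100 W$ ($Z{\left(W,y \right)} = \left(- 100 W + y y\right) - 84 = \left(- 100 W + y^{2}\right) - 84 = \left(y^{2} - 100 W\right) - 84 = -84 + y^{2} - 100 W$)
$\frac{30895 - Z{\left(c{\left(0 \right)},-169 \right)}}{-13409} = \frac{30895 - \left(-84 + \left(-169\right)^{2} - 100\right)}{-13409} = \left(30895 - \left(-84 + 28561 - 100\right)\right) \left(- \frac{1}{13409}\right) = \left(30895 - 28377\right) \left(- \frac{1}{13409}\right) = 2518 \left(- \frac{1}{13409}\right) = - \frac{2518}{13409}$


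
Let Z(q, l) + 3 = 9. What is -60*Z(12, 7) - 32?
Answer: -392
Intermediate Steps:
Z(q, l) = 6 (Z(q, l) = -3 + 9 = 6)
-60*Z(12, 7) - 32 = -60*6 - 32 = -360 - 32 = -392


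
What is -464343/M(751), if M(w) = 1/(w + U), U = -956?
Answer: 95190315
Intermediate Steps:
M(w) = 1/(-956 + w) (M(w) = 1/(w - 956) = 1/(-956 + w))
-464343/M(751) = -464343/(1/(-956 + 751)) = -464343/(1/(-205)) = -464343/(-1/205) = -464343*(-205) = 95190315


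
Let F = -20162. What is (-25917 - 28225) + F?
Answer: -74304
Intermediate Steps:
(-25917 - 28225) + F = (-25917 - 28225) - 20162 = -54142 - 20162 = -74304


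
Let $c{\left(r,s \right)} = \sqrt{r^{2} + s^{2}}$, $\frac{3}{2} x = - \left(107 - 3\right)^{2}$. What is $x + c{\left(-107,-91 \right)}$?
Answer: $- \frac{21632}{3} + \sqrt{19730} \approx -7070.2$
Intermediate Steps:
$x = - \frac{21632}{3}$ ($x = \frac{2 \left(- \left(107 - 3\right)^{2}\right)}{3} = \frac{2 \left(- 104^{2}\right)}{3} = \frac{2 \left(\left(-1\right) 10816\right)}{3} = \frac{2}{3} \left(-10816\right) = - \frac{21632}{3} \approx -7210.7$)
$x + c{\left(-107,-91 \right)} = - \frac{21632}{3} + \sqrt{\left(-107\right)^{2} + \left(-91\right)^{2}} = - \frac{21632}{3} + \sqrt{11449 + 8281} = - \frac{21632}{3} + \sqrt{19730}$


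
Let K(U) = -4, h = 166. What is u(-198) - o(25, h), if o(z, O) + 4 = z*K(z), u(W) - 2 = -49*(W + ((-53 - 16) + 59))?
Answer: 10298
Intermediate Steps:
u(W) = 492 - 49*W (u(W) = 2 - 49*(W + ((-53 - 16) + 59)) = 2 - 49*(W + (-69 + 59)) = 2 - 49*(W - 10) = 2 - 49*(-10 + W) = 2 + (490 - 49*W) = 492 - 49*W)
o(z, O) = -4 - 4*z (o(z, O) = -4 + z*(-4) = -4 - 4*z)
u(-198) - o(25, h) = (492 - 49*(-198)) - (-4 - 4*25) = (492 + 9702) - (-4 - 100) = 10194 - 1*(-104) = 10194 + 104 = 10298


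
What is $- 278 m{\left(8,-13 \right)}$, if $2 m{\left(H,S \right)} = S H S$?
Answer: $-187928$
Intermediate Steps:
$m{\left(H,S \right)} = \frac{H S^{2}}{2}$ ($m{\left(H,S \right)} = \frac{S H S}{2} = \frac{H S^{2}}{2}$)
$- 278 m{\left(8,-13 \right)} = - 278 \cdot \frac{1}{2} \cdot 8 \left(-13\right)^{2} = - 278 \cdot \frac{1}{2} \cdot 8 \cdot 169 = \left(-278\right) 676 = -187928$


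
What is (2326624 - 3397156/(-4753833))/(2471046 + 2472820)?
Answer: 790027524782/1678736667027 ≈ 0.47061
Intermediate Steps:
(2326624 - 3397156/(-4753833))/(2471046 + 2472820) = (2326624 - 3397156*(-1/4753833))/4943866 = (2326624 + 485308/679119)*(1/4943866) = (1580055049564/679119)*(1/4943866) = 790027524782/1678736667027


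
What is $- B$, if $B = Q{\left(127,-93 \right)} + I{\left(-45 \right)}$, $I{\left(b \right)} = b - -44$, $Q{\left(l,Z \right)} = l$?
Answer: $-126$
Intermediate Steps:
$I{\left(b \right)} = 44 + b$ ($I{\left(b \right)} = b + 44 = 44 + b$)
$B = 126$ ($B = 127 + \left(44 - 45\right) = 127 - 1 = 126$)
$- B = \left(-1\right) 126 = -126$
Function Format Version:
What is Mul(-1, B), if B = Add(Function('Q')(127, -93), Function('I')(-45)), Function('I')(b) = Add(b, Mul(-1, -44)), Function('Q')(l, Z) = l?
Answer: -126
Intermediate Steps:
Function('I')(b) = Add(44, b) (Function('I')(b) = Add(b, 44) = Add(44, b))
B = 126 (B = Add(127, Add(44, -45)) = Add(127, -1) = 126)
Mul(-1, B) = Mul(-1, 126) = -126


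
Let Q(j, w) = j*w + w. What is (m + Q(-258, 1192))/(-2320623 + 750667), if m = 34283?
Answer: 272061/1569956 ≈ 0.17329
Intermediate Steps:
Q(j, w) = w + j*w
(m + Q(-258, 1192))/(-2320623 + 750667) = (34283 + 1192*(1 - 258))/(-2320623 + 750667) = (34283 + 1192*(-257))/(-1569956) = (34283 - 306344)*(-1/1569956) = -272061*(-1/1569956) = 272061/1569956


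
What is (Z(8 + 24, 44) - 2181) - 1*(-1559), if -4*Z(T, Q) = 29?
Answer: -2517/4 ≈ -629.25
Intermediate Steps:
Z(T, Q) = -29/4 (Z(T, Q) = -¼*29 = -29/4)
(Z(8 + 24, 44) - 2181) - 1*(-1559) = (-29/4 - 2181) - 1*(-1559) = -8753/4 + 1559 = -2517/4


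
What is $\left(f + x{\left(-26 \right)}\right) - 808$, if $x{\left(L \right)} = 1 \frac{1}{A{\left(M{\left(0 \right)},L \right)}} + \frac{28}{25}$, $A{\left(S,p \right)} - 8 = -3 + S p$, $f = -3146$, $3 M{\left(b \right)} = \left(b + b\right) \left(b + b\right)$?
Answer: $- \frac{98817}{25} \approx -3952.7$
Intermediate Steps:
$M{\left(b \right)} = \frac{4 b^{2}}{3}$ ($M{\left(b \right)} = \frac{\left(b + b\right) \left(b + b\right)}{3} = \frac{2 b 2 b}{3} = \frac{4 b^{2}}{3}$)
$A{\left(S,p \right)} = 5 + S p$ ($A{\left(S,p \right)} = 8 + \left(-3 + S p\right) = 5 + S p$)
$x{\left(L \right)} = \frac{33}{25}$ ($x{\left(L \right)} = 1 \frac{1}{5 + \frac{4 \cdot 0^{2}}{3} L} + \frac{28}{25} = 1 \frac{1}{5 + \frac{4}{3} \cdot 0 L} + 28 \cdot \frac{1}{25} = 1 \frac{1}{5 + 0 L} + \frac{28}{25} = 1 \frac{1}{5 + 0} + \frac{28}{25} = 1 \cdot \frac{1}{5} + \frac{28}{25} = \frac{1}{5} + \frac{28}{25} = \frac{33}{25}$)
$\left(f + x{\left(-26 \right)}\right) - 808 = \left(-3146 + \frac{33}{25}\right) - 808 = - \frac{78617}{25} - 808 = - \frac{98817}{25}$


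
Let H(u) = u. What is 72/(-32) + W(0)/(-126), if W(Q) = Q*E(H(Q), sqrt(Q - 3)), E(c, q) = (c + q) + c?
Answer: -9/4 ≈ -2.2500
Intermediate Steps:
E(c, q) = q + 2*c
W(Q) = Q*(sqrt(-3 + Q) + 2*Q) (W(Q) = Q*(sqrt(Q - 3) + 2*Q) = Q*(sqrt(-3 + Q) + 2*Q))
72/(-32) + W(0)/(-126) = 72/(-32) + (0*(sqrt(-3 + 0) + 2*0))/(-126) = 72*(-1/32) + (0*(sqrt(-3) + 0))*(-1/126) = -9/4 + (0*(I*sqrt(3) + 0))*(-1/126) = -9/4 + (0*(I*sqrt(3)))*(-1/126) = -9/4 + 0*(-1/126) = -9/4 + 0 = -9/4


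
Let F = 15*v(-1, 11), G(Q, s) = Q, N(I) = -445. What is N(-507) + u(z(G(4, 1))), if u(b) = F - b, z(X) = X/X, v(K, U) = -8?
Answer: -566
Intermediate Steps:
z(X) = 1
F = -120 (F = 15*(-8) = -120)
u(b) = -120 - b
N(-507) + u(z(G(4, 1))) = -445 + (-120 - 1*1) = -445 + (-120 - 1) = -445 - 121 = -566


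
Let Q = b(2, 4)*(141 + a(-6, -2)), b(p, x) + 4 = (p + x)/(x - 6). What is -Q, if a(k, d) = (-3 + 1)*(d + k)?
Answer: 1099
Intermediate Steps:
a(k, d) = -2*d - 2*k (a(k, d) = -2*(d + k) = -2*d - 2*k)
b(p, x) = -4 + (p + x)/(-6 + x) (b(p, x) = -4 + (p + x)/(x - 6) = -4 + (p + x)/(-6 + x))
Q = -1099 (Q = ((24 + 2 - 3*4)/(-6 + 4))*(141 + (-2*(-2) - 2*(-6))) = ((24 + 2 - 12)/(-2))*(141 + (4 + 12)) = (-1/2*14)*(141 + 16) = -7*157 = -1099)
-Q = -1*(-1099) = 1099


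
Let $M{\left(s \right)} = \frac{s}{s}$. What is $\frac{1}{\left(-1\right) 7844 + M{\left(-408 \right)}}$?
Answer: $- \frac{1}{7843} \approx -0.0001275$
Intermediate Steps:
$M{\left(s \right)} = 1$
$\frac{1}{\left(-1\right) 7844 + M{\left(-408 \right)}} = \frac{1}{\left(-1\right) 7844 + 1} = \frac{1}{-7844 + 1} = \frac{1}{-7843} = - \frac{1}{7843}$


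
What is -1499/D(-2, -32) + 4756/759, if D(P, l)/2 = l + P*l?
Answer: -833357/48576 ≈ -17.156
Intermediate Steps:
D(P, l) = 2*l + 2*P*l (D(P, l) = 2*(l + P*l) = 2*l + 2*P*l)
-1499/D(-2, -32) + 4756/759 = -1499*(-1/(64*(1 - 2))) + 4756/759 = -1499/(2*(-32)*(-1)) + 4756*(1/759) = -1499/64 + 4756/759 = -833357/48576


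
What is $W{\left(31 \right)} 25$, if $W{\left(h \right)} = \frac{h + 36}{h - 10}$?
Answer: $\frac{1675}{21} \approx 79.762$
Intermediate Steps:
$W{\left(h \right)} = \frac{36 + h}{-10 + h}$
$W{\left(31 \right)} 25 = \frac{36 + 31}{-10 + 31} \cdot 25 = \frac{1}{21} \cdot 67 \cdot 25 = \frac{67}{21} \cdot 25 = \frac{1675}{21}$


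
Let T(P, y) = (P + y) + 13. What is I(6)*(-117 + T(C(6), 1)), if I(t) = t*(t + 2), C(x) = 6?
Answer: -4656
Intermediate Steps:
I(t) = t*(2 + t)
T(P, y) = 13 + P + y
I(6)*(-117 + T(C(6), 1)) = (6*(2 + 6))*(-117 + (13 + 6 + 1)) = (6*8)*(-117 + 20) = 48*(-97) = -4656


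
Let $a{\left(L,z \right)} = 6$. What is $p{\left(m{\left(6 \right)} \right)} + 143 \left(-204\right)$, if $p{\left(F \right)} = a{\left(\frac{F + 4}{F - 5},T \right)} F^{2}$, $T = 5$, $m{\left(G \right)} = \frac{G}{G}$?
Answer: $-29166$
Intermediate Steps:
$m{\left(G \right)} = 1$
$p{\left(F \right)} = 6 F^{2}$
$p{\left(m{\left(6 \right)} \right)} + 143 \left(-204\right) = 6 \cdot 1^{2} + 143 \left(-204\right) = 6 \cdot 1 - 29172 = 6 - 29172 = -29166$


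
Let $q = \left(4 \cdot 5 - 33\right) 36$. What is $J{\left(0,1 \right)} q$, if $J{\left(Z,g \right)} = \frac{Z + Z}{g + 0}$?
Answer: $0$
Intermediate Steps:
$q = -468$ ($q = \left(20 - 33\right) 36 = \left(-13\right) 36 = -468$)
$J{\left(Z,g \right)} = \frac{2 Z}{g}$
$J{\left(0,1 \right)} q = 2 \cdot 0 \cdot 1^{-1} \left(-468\right) = 2 \cdot 0 \cdot 1 \left(-468\right) = 0 \left(-468\right) = 0$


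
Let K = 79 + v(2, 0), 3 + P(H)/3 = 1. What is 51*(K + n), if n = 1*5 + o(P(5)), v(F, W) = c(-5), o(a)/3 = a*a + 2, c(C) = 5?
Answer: 10353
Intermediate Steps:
P(H) = -6 (P(H) = -9 + 3*1 = -9 + 3 = -6)
o(a) = 6 + 3*a**2 (o(a) = 3*(a*a + 2) = 3*(a**2 + 2) = 3*(2 + a**2) = 6 + 3*a**2)
v(F, W) = 5
n = 119 (n = 1*5 + (6 + 3*(-6)**2) = 5 + (6 + 3*36) = 5 + (6 + 108) = 5 + 114 = 119)
K = 84 (K = 79 + 5 = 84)
51*(K + n) = 51*(84 + 119) = 51*203 = 10353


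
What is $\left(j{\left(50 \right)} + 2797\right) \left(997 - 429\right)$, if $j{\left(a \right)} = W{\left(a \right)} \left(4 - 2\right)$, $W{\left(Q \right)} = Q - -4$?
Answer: $1650040$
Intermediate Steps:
$W{\left(Q \right)} = 4 + Q$ ($W{\left(Q \right)} = Q + 4 = 4 + Q$)
$j{\left(a \right)} = 8 + 2 a$ ($j{\left(a \right)} = \left(4 + a\right) \left(4 - 2\right) = \left(4 + a\right) 2 = 8 + 2 a$)
$\left(j{\left(50 \right)} + 2797\right) \left(997 - 429\right) = \left(\left(8 + 2 \cdot 50\right) + 2797\right) \left(997 - 429\right) = \left(\left(8 + 100\right) + 2797\right) 568 = \left(108 + 2797\right) 568 = 2905 \cdot 568 = 1650040$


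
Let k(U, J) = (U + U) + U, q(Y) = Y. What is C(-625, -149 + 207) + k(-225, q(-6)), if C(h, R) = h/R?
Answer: -39775/58 ≈ -685.78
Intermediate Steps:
k(U, J) = 3*U (k(U, J) = 2*U + U = 3*U)
C(-625, -149 + 207) + k(-225, q(-6)) = -625/(-149 + 207) + 3*(-225) = -625/58 - 675 = -39775/58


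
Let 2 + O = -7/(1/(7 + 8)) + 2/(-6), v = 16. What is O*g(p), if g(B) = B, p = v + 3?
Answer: -6118/3 ≈ -2039.3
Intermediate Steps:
O = -322/3 (O = -2 + (-7/(1/(7 + 8)) + 2/(-6)) = -2 + (-7/(1/15) + 2*(-⅙)) = -2 + (-7/1/15 - ⅓) = -2 + (-7*15 - ⅓) = -2 + (-105 - ⅓) = -2 - 316/3 = -322/3 ≈ -107.33)
p = 19 (p = 16 + 3 = 19)
O*g(p) = -322/3*19 = -6118/3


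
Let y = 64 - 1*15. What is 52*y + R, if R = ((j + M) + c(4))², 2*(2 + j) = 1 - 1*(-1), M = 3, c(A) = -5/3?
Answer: 22933/9 ≈ 2548.1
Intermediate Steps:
c(A) = -5/3 (c(A) = -5*⅓ = -5/3)
j = -1 (j = -2 + (1 - 1*(-1))/2 = -2 + (1 + 1)/2 = -2 + (½)*2 = -2 + 1 = -1)
y = 49 (y = 64 - 15 = 49)
R = ⅑ (R = ((-1 + 3) - 5/3)² = (2 - 5/3)² = (⅓)² = ⅑ ≈ 0.11111)
52*y + R = 52*49 + ⅑ = 2548 + ⅑ = 22933/9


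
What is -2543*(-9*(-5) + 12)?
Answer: -144951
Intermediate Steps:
-2543*(-9*(-5) + 12) = -2543*(45 + 12) = -2543*57 = -144951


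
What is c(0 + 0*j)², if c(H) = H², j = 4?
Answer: 0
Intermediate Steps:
c(0 + 0*j)² = ((0 + 0*4)²)² = ((0 + 0)²)² = (0²)² = 0² = 0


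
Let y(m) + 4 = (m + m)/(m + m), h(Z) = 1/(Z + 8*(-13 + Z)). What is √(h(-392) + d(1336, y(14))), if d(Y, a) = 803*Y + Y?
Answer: √885593058589/908 ≈ 1036.4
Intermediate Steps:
h(Z) = 1/(-104 + 9*Z) (h(Z) = 1/(Z + (-104 + 8*Z)) = 1/(-104 + 9*Z))
y(m) = -3 (y(m) = -4 + (m + m)/(m + m) = -4 + (2*m)/((2*m)) = -4 + (2*m)*(1/(2*m)) = -4 + 1 = -3)
d(Y, a) = 804*Y
√(h(-392) + d(1336, y(14))) = √(1/(-104 + 9*(-392)) + 804*1336) = √(1/(-104 - 3528) + 1074144) = √(1/(-3632) + 1074144) = √(-1/3632 + 1074144) = √(3901291007/3632) = √885593058589/908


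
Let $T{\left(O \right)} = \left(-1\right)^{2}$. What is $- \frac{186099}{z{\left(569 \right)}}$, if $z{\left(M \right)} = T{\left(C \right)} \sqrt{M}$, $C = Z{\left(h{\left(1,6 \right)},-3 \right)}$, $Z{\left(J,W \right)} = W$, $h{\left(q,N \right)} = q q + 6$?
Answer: $- \frac{186099 \sqrt{569}}{569} \approx -7801.7$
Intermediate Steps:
$h{\left(q,N \right)} = 6 + q^{2}$ ($h{\left(q,N \right)} = q^{2} + 6 = 6 + q^{2}$)
$C = -3$
$T{\left(O \right)} = 1$
$z{\left(M \right)} = \sqrt{M}$ ($z{\left(M \right)} = 1 \sqrt{M} = \sqrt{M}$)
$- \frac{186099}{z{\left(569 \right)}} = - \frac{186099}{\sqrt{569}} = - 186099 \frac{\sqrt{569}}{569} = - \frac{186099 \sqrt{569}}{569}$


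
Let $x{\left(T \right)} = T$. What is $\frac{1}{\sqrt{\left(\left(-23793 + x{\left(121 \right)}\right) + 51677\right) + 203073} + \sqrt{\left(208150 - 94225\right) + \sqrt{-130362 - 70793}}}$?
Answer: $\frac{1}{\sqrt{231078} + \sqrt{113925 + i \sqrt{201155}}} \approx 0.0012221 - 9.92 \cdot 10^{-7} i$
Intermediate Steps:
$\frac{1}{\sqrt{\left(\left(-23793 + x{\left(121 \right)}\right) + 51677\right) + 203073} + \sqrt{\left(208150 - 94225\right) + \sqrt{-130362 - 70793}}} = \frac{1}{\sqrt{\left(\left(-23793 + 121\right) + 51677\right) + 203073} + \sqrt{\left(208150 - 94225\right) + \sqrt{-130362 - 70793}}} = \frac{1}{\sqrt{\left(-23672 + 51677\right) + 203073} + \sqrt{113925 + \sqrt{-201155}}} = \frac{1}{\sqrt{28005 + 203073} + \sqrt{113925 + i \sqrt{201155}}} = \frac{1}{\sqrt{231078} + \sqrt{113925 + i \sqrt{201155}}}$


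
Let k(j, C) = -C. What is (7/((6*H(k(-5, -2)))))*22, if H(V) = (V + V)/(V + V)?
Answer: 77/3 ≈ 25.667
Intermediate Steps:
H(V) = 1 (H(V) = (2*V)/((2*V)) = (2*V)*(1/(2*V)) = 1)
(7/((6*H(k(-5, -2)))))*22 = (7/((6*1)))*22 = (7/6)*22 = 77/3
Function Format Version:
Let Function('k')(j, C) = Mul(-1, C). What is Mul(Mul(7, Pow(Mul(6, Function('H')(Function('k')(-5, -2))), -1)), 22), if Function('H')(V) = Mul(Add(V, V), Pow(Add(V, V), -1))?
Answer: Rational(77, 3) ≈ 25.667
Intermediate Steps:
Function('H')(V) = 1 (Function('H')(V) = Mul(Mul(2, V), Pow(Mul(2, V), -1)) = Mul(Mul(2, V), Mul(Rational(1, 2), Pow(V, -1))) = 1)
Mul(Mul(7, Pow(Mul(6, Function('H')(Function('k')(-5, -2))), -1)), 22) = Mul(Mul(7, Pow(Mul(6, 1), -1)), 22) = Mul(Mul(7, Pow(6, -1)), 22) = Mul(Mul(7, Rational(1, 6)), 22) = Mul(Rational(7, 6), 22) = Rational(77, 3)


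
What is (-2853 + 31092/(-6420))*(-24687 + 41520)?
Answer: -25736748018/535 ≈ -4.8106e+7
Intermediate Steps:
(-2853 + 31092/(-6420))*(-24687 + 41520) = (-2853 + 31092*(-1/6420))*16833 = (-2853 - 2591/535)*16833 = -1528946/535*16833 = -25736748018/535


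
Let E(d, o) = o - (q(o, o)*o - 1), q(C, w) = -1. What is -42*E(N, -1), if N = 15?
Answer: 42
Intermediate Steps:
E(d, o) = 1 + 2*o (E(d, o) = o - (-o - 1) = o - (-1 - o) = o + (1 + o) = 1 + 2*o)
-42*E(N, -1) = -42*(1 + 2*(-1)) = -42*(1 - 2) = -42*(-1) = 42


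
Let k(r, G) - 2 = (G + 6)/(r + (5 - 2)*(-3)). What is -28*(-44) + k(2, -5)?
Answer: 8637/7 ≈ 1233.9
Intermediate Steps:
k(r, G) = 2 + (6 + G)/(-9 + r) (k(r, G) = 2 + (G + 6)/(r + (5 - 2)*(-3)) = 2 + (6 + G)/(r + 3*(-3)) = 2 + (6 + G)/(r - 9) = 2 + (6 + G)/(-9 + r))
-28*(-44) + k(2, -5) = -28*(-44) + (-12 - 5 + 2*2)/(-9 + 2) = 1232 + (-12 - 5 + 4)/(-7) = 1232 - ⅐*(-13) = 1232 + 13/7 = 8637/7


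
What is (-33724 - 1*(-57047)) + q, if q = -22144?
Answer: 1179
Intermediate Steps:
(-33724 - 1*(-57047)) + q = (-33724 - 1*(-57047)) - 22144 = (-33724 + 57047) - 22144 = 23323 - 22144 = 1179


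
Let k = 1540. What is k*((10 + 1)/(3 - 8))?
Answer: -3388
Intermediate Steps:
k*((10 + 1)/(3 - 8)) = 1540*((10 + 1)/(3 - 8)) = 1540*(11/(-5)) = 1540*(11*(-1/5)) = 1540*(-11/5) = -3388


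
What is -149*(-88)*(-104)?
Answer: -1363648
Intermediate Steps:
-149*(-88)*(-104) = 13112*(-104) = -1363648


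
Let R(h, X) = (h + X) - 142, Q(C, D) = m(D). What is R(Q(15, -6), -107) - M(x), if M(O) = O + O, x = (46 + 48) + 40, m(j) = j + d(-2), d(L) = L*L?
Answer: -519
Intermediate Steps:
d(L) = L**2
m(j) = 4 + j (m(j) = j + (-2)**2 = j + 4 = 4 + j)
x = 134 (x = 94 + 40 = 134)
Q(C, D) = 4 + D
M(O) = 2*O
R(h, X) = -142 + X + h (R(h, X) = (X + h) - 142 = -142 + X + h)
R(Q(15, -6), -107) - M(x) = (-142 - 107 + (4 - 6)) - 2*134 = (-142 - 107 - 2) - 1*268 = -251 - 268 = -519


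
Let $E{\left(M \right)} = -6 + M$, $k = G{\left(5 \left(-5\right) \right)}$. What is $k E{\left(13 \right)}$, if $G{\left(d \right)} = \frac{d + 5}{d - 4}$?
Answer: $\frac{140}{29} \approx 4.8276$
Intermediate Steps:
$G{\left(d \right)} = \frac{5 + d}{-4 + d}$
$k = \frac{20}{29}$ ($k = \frac{5 + 5 \left(-5\right)}{-4 + 5 \left(-5\right)} = \frac{5 - 25}{-4 - 25} = \frac{1}{-29} \left(-20\right) = \left(- \frac{1}{29}\right) \left(-20\right) = \frac{20}{29} \approx 0.68966$)
$k E{\left(13 \right)} = \frac{20 \left(-6 + 13\right)}{29} = \frac{20}{29} \cdot 7 = \frac{140}{29}$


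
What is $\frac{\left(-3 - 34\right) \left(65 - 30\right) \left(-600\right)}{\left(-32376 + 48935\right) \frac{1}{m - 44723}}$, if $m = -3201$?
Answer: $- \frac{37236948000}{16559} \approx -2.2487 \cdot 10^{6}$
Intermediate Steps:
$\frac{\left(-3 - 34\right) \left(65 - 30\right) \left(-600\right)}{\left(-32376 + 48935\right) \frac{1}{m - 44723}} = \frac{\left(-3 - 34\right) \left(65 - 30\right) \left(-600\right)}{\left(-32376 + 48935\right) \frac{1}{-3201 - 44723}} = \frac{\left(-37\right) 35 \left(-600\right)}{16559 \frac{1}{-47924}} = \frac{\left(-1295\right) \left(-600\right)}{16559 \left(- \frac{1}{47924}\right)} = \frac{777000}{- \frac{16559}{47924}} = 777000 \left(- \frac{47924}{16559}\right) = - \frac{37236948000}{16559}$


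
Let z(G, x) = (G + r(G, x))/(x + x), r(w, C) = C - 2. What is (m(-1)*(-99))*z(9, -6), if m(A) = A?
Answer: -33/4 ≈ -8.2500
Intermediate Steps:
r(w, C) = -2 + C
z(G, x) = (-2 + G + x)/(2*x) (z(G, x) = (G + (-2 + x))/(x + x) = (-2 + G + x)/((2*x)) = (-2 + G + x)*(1/(2*x)) = (-2 + G + x)/(2*x))
(m(-1)*(-99))*z(9, -6) = (-1*(-99))*((½)*(-2 + 9 - 6)/(-6)) = 99*((½)*(-⅙)*1) = 99*(-1/12) = -33/4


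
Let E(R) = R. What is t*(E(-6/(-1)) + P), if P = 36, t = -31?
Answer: -1302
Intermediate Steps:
t*(E(-6/(-1)) + P) = -31*(-6/(-1) + 36) = -31*(-6*(-1) + 36) = -31*(6 + 36) = -31*42 = -1302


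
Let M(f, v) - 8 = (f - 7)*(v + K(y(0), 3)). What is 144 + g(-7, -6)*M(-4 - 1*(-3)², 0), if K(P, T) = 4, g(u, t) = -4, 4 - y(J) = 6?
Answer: 432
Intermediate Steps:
y(J) = -2 (y(J) = 4 - 1*6 = 4 - 6 = -2)
M(f, v) = 8 + (-7 + f)*(4 + v) (M(f, v) = 8 + (f - 7)*(v + 4) = 8 + (-7 + f)*(4 + v))
144 + g(-7, -6)*M(-4 - 1*(-3)², 0) = 144 - 4*(-20 - 7*0 + 4*(-4 - 1*(-3)²) + (-4 - 1*(-3)²)*0) = 144 - 4*(-20 + 0 + 4*(-4 - 1*9) + (-4 - 1*9)*0) = 144 - 4*(-20 + 0 + 4*(-4 - 9) + (-4 - 9)*0) = 144 - 4*(-20 + 0 + 4*(-13) - 13*0) = 144 - 4*(-20 + 0 - 52 + 0) = 144 - 4*(-72) = 144 + 288 = 432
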